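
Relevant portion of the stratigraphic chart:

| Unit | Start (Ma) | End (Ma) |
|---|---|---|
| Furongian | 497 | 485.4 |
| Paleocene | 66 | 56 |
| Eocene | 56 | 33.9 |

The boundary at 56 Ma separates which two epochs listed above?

The Paleocene ends at 56 Ma and the Eocene begins at 56 Ma, so they share that boundary.

Paleocene and Eocene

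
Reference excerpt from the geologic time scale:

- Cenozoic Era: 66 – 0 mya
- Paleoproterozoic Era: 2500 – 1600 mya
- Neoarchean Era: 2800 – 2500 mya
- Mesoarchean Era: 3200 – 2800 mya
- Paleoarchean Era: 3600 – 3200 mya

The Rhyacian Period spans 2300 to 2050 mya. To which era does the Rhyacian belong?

The Rhyacian (2300–2050 Ma) lies entirely within 2500–1600 Ma, the Paleoproterozoic Era.

Paleoproterozoic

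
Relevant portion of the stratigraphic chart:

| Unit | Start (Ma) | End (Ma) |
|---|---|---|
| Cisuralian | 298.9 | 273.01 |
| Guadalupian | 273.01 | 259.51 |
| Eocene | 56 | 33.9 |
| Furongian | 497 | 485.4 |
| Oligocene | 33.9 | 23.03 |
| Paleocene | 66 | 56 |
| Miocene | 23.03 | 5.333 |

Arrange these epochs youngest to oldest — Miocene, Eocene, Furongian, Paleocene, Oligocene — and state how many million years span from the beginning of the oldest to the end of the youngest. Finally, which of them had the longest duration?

From the excerpt: Miocene 23.03–5.333; Eocene 56–33.9; Furongian 497–485.4; Paleocene 66–56; Oligocene 33.9–23.03 (Ma).
Larger Ma is earlier, so the oldest is Furongian and the youngest is Miocene; youngest to oldest: Miocene, Oligocene, Eocene, Paleocene, Furongian.
Oldest start 497 minus youngest end 5.333 gives 491.667 Myr overall.
Individual lengths (start − end): Oligocene 10.87; Eocene 22.1; Miocene 17.697; Furongian 11.6; Paleocene 10. The largest is Eocene at 22.1 Myr.

Miocene, Oligocene, Eocene, Paleocene, Furongian; total span 491.667 Myr; longest is Eocene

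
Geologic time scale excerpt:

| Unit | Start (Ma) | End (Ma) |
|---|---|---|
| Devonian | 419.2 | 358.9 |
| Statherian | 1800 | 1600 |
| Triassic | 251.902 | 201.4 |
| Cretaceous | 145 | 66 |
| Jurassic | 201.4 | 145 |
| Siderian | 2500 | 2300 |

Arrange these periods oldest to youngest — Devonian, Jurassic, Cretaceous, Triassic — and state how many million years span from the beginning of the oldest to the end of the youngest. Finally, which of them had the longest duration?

Devonian → Triassic → Jurassic → Cretaceous; total span 353.2 Myr; longest is Cretaceous

From the excerpt: Devonian 419.2–358.9; Jurassic 201.4–145; Cretaceous 145–66; Triassic 251.902–201.4 (Ma).
Larger Ma is earlier, so the oldest is Devonian and the youngest is Cretaceous; oldest to youngest: Devonian, Triassic, Jurassic, Cretaceous.
Oldest start 419.2 minus youngest end 66 gives 353.2 Myr overall.
Individual lengths (start − end): Jurassic 56.4; Cretaceous 79; Devonian 60.3; Triassic 50.502. The largest is Cretaceous at 79 Myr.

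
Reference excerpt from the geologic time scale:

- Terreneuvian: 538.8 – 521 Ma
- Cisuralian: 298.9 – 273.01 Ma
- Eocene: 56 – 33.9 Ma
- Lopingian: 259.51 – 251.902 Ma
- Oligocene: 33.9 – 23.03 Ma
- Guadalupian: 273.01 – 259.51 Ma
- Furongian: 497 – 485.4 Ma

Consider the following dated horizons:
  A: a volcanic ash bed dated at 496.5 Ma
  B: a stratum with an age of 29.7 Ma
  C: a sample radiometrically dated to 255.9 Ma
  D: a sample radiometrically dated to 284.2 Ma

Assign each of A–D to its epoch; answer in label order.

A — Furongian; B — Oligocene; C — Lopingian; D — Cisuralian

A: 496.5 Ma lies in 497–485.4 Ma, so Furongian.
B: 29.7 Ma lies in 33.9–23.03 Ma, so Oligocene.
C: 255.9 Ma lies in 259.51–251.902 Ma, so Lopingian.
D: 284.2 Ma lies in 298.9–273.01 Ma, so Cisuralian.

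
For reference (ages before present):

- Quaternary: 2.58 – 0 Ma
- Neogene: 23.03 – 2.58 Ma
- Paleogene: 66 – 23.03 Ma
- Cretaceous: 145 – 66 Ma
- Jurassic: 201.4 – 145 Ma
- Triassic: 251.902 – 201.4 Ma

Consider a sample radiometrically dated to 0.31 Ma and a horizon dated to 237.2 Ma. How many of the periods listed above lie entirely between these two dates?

4

The older date is 237.2 Ma and the younger is 0.31 Ma.
Periods with start < 237.2 and end > 0.31 Ma: Jurassic (201.4–145), Cretaceous (145–66), Paleogene (66–23.03), Neogene (23.03–2.58).
That is 4 complete periods.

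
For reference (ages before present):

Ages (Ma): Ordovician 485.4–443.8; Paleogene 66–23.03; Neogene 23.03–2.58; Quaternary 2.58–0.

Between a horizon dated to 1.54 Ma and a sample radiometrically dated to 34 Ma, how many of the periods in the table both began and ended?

34 Ma sits inside the Paleogene (66–23.03) and 1.54 Ma inside the Quaternary (2.58–0); neither of those is wholly between the two dates.
The listed periods lying completely between them are Neogene — 1 in all.

1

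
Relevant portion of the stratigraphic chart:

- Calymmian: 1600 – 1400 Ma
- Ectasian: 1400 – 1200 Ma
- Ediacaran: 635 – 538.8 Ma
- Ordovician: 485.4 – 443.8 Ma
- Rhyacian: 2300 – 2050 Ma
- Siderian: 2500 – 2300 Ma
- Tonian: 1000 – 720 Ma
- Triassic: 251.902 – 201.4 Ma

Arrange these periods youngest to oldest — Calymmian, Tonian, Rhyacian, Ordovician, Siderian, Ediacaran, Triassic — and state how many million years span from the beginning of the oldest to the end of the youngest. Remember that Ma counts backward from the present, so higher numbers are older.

From the excerpt: Calymmian 1600–1400; Tonian 1000–720; Rhyacian 2300–2050; Ordovician 485.4–443.8; Siderian 2500–2300; Ediacaran 635–538.8; Triassic 251.902–201.4 (Ma).
Larger Ma is earlier, so the oldest is Siderian and the youngest is Triassic; youngest to oldest: Triassic, Ordovician, Ediacaran, Tonian, Calymmian, Rhyacian, Siderian.
Oldest start 2500 minus youngest end 201.4 gives 2298.6 Myr overall.

Triassic, Ordovician, Ediacaran, Tonian, Calymmian, Rhyacian, Siderian; total span 2298.6 Myr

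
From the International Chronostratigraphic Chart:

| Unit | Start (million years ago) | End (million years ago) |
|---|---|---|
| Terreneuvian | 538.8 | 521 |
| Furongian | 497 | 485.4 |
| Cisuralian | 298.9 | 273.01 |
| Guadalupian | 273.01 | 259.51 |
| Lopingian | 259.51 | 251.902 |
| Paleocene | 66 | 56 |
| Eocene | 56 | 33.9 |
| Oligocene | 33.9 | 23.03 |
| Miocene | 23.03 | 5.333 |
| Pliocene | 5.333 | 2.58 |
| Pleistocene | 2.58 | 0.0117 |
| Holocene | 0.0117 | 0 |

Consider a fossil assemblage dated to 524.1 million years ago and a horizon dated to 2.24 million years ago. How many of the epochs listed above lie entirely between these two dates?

524.1 Ma sits inside the Terreneuvian (538.8–521) and 2.24 Ma inside the Pleistocene (2.58–0.0117); neither of those is wholly between the two dates.
The listed epochs lying completely between them are Furongian, Cisuralian, Guadalupian, Lopingian, Paleocene, Eocene, Oligocene, Miocene, Pliocene — 9 in all.

9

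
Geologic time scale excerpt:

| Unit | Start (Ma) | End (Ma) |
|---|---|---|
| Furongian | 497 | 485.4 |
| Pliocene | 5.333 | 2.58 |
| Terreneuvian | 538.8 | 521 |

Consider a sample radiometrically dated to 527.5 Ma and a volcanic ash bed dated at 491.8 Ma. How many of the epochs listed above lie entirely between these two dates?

0

The older date is 527.5 Ma and the younger is 491.8 Ma.
No epoch both begins after 527.5 Ma and ends before 491.8 Ma, so the count is 0.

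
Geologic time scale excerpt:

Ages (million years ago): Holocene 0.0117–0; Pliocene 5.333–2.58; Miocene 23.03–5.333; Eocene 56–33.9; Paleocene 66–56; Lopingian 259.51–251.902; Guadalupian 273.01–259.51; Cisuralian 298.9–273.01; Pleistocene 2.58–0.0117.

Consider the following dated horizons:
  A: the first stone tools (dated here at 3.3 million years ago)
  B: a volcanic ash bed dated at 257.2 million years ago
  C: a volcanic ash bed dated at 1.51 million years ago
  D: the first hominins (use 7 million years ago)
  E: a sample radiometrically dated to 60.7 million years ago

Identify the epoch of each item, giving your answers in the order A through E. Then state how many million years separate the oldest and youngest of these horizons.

Match each age against the start–end ranges in the excerpt: A = 3.3 Ma → Pliocene (5.333–2.58); B = 257.2 Ma → Lopingian (259.51–251.902); C = 1.51 Ma → Pleistocene (2.58–0.0117); D = 7 Ma → Miocene (23.03–5.333); E = 60.7 Ma → Paleocene (66–56).
The largest age is 257.2 Ma and the smallest is 1.51 Ma; their difference is 255.69 Myr.

A — Pliocene; B — Lopingian; C — Pleistocene; D — Miocene; E — Paleocene; span 255.69 million years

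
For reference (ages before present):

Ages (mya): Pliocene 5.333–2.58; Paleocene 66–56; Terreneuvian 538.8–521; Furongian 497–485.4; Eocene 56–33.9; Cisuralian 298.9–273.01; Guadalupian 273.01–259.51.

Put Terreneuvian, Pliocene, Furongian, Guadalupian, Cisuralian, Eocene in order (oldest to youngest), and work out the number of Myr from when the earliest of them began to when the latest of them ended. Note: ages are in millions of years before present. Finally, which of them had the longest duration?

Terreneuvian, Furongian, Cisuralian, Guadalupian, Eocene, Pliocene; total span 536.22 Myr; longest is Cisuralian

From the excerpt: Terreneuvian 538.8–521; Pliocene 5.333–2.58; Furongian 497–485.4; Guadalupian 273.01–259.51; Cisuralian 298.9–273.01; Eocene 56–33.9 (Ma).
Larger Ma is earlier, so the oldest is Terreneuvian and the youngest is Pliocene; oldest to youngest: Terreneuvian, Furongian, Cisuralian, Guadalupian, Eocene, Pliocene.
Oldest start 538.8 minus youngest end 2.58 gives 536.22 Myr overall.
Individual lengths (start − end): Furongian 11.6; Cisuralian 25.89; Eocene 22.1; Guadalupian 13.5; Pliocene 2.753; Terreneuvian 17.8. The largest is Cisuralian at 25.89 Myr.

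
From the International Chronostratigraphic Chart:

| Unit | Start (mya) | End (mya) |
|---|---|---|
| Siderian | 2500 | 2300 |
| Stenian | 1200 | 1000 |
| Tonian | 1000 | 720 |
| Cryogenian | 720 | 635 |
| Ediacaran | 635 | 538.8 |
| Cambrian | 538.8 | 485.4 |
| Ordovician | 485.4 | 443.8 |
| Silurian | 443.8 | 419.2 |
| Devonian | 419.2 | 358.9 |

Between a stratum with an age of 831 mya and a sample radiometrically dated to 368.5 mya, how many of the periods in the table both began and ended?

5

The older date is 831 Ma and the younger is 368.5 Ma.
Periods with start < 831 and end > 368.5 Ma: Cryogenian (720–635), Ediacaran (635–538.8), Cambrian (538.8–485.4), Ordovician (485.4–443.8), Silurian (443.8–419.2).
That is 5 complete periods.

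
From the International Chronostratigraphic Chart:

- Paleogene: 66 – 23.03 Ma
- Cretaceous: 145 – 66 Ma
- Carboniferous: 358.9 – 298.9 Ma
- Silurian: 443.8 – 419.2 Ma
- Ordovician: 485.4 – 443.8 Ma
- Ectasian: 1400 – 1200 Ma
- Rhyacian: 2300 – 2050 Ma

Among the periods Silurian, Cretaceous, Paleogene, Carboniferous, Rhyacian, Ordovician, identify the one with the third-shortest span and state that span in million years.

Durations: Silurian 24.6; Cretaceous 79; Paleogene 42.97; Carboniferous 60; Rhyacian 250; Ordovician 41.6 Myr.
Sorted shortest-first: Silurian (24.6), Ordovician (41.6), Paleogene (42.97), Carboniferous (60), Cretaceous (79), Rhyacian (250).
The third shortest is Paleogene at 42.97 Myr.

Paleogene, 42.97 million years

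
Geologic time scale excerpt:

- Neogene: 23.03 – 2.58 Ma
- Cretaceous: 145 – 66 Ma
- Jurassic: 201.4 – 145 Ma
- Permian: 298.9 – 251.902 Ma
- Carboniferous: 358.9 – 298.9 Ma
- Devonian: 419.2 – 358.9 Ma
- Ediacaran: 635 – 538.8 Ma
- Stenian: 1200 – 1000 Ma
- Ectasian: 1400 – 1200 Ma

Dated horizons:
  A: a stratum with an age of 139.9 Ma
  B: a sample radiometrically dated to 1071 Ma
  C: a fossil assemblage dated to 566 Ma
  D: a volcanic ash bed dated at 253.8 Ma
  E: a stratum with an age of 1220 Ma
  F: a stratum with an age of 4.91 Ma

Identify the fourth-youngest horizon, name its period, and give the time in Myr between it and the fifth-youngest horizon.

Smaller Ma means younger, so youngest first: F 4.91 < A 139.9 < D 253.8 < C 566 < B 1071 < E 1220.
Counting 4 along gives C (566 Ma); the excerpt puts that inside the Ediacaran, 635–538.8 Ma.
Next in line is B (1071 Ma), and 1071 − 566 = 505 Myr.

C, in the Ediacaran; 505 million years to B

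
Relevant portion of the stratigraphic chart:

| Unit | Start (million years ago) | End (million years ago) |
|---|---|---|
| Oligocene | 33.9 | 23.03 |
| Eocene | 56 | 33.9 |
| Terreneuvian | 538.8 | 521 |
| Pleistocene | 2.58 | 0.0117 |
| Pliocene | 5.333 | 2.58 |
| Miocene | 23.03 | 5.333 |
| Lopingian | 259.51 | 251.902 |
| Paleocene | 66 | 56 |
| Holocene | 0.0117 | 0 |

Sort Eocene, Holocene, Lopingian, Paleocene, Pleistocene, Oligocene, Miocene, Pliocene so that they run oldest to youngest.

Sorting by start age (descending Ma, since larger Ma = older): Lopingian began 259.51, Paleocene began 66, Eocene began 56, Oligocene began 33.9, Miocene began 23.03, Pliocene began 5.333, Pleistocene began 2.58, Holocene began 0.0117.

Lopingian, then Paleocene, then Eocene, then Oligocene, then Miocene, then Pliocene, then Pleistocene, then Holocene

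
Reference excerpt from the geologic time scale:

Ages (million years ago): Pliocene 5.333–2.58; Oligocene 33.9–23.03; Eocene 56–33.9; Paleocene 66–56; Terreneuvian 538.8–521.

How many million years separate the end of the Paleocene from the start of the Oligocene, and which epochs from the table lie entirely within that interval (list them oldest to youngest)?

The Paleocene closes at 56 Ma and the Oligocene opens at 33.9 Ma, so the interval is 56 − 33.9 = 22.1 Myr.
An epoch fits inside if it starts at or after 56 Ma and ends at or before 33.9 Ma; oldest first that gives Eocene.

22.1 million years; Eocene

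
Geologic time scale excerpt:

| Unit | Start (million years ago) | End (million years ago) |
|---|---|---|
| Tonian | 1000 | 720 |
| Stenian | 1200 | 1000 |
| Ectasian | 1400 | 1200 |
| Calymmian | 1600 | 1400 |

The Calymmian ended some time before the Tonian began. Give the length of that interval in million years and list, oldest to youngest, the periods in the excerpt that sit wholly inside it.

400 million years; Ectasian, Stenian

End of Calymmian = 1400 Ma; start of Tonian = 1000 Ma.
Gap = 1400 − 1000 = 400 Myr.
Periods wholly inside 1400–1000 Ma: Ectasian (1400–1200), Stenian (1200–1000).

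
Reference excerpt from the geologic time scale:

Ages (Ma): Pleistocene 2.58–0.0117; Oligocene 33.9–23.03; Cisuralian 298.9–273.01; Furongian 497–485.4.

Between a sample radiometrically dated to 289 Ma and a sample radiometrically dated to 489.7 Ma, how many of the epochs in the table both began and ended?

The older date is 489.7 Ma and the younger is 289 Ma.
No epoch both begins after 489.7 Ma and ends before 289 Ma, so the count is 0.

0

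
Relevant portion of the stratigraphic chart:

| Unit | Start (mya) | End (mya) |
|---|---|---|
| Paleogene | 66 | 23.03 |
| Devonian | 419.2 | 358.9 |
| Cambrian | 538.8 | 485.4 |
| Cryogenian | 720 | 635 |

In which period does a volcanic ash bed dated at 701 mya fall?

Cryogenian

701 Ma lies between 720 and 635 Ma, so it falls in the Cryogenian.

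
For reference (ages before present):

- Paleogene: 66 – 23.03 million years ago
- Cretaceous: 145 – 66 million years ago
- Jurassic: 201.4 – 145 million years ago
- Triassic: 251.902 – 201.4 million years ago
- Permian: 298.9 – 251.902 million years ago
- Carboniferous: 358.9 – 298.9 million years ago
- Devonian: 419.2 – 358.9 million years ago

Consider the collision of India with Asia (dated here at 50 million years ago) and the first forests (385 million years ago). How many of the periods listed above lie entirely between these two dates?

385 Ma sits inside the Devonian (419.2–358.9) and 50 Ma inside the Paleogene (66–23.03); neither of those is wholly between the two dates.
The listed periods lying completely between them are Carboniferous, Permian, Triassic, Jurassic, Cretaceous — 5 in all.

5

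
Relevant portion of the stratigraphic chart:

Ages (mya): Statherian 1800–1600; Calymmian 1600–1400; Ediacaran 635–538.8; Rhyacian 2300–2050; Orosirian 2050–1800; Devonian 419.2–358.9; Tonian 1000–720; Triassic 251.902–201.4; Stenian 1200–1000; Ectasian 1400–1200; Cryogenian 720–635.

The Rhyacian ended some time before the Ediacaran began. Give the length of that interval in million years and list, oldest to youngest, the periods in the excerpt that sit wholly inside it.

The Rhyacian closes at 2050 Ma and the Ediacaran opens at 635 Ma, so the interval is 2050 − 635 = 1415 Myr.
A period fits inside if it starts at or after 2050 Ma and ends at or before 635 Ma; oldest first that gives Orosirian, Statherian, Calymmian, Ectasian, Stenian, Tonian, Cryogenian.

1415 million years; Orosirian, Statherian, Calymmian, Ectasian, Stenian, Tonian, Cryogenian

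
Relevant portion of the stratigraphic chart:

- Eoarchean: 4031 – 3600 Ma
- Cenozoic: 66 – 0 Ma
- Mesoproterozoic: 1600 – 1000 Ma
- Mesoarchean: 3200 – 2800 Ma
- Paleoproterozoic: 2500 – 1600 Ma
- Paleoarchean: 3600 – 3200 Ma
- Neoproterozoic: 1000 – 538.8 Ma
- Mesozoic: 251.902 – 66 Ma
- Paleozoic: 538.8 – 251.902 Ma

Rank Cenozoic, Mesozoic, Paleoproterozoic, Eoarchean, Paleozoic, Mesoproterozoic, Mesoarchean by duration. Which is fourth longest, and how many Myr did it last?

Mesoarchean, 400 million years

Durations: Cenozoic 66; Mesozoic 185.902; Paleoproterozoic 900; Eoarchean 431; Paleozoic 286.898; Mesoproterozoic 600; Mesoarchean 400 Myr.
Sorted longest-first: Paleoproterozoic (900), Mesoproterozoic (600), Eoarchean (431), Mesoarchean (400), Paleozoic (286.898), Mesozoic (185.902), Cenozoic (66).
The fourth longest is Mesoarchean at 400 Myr.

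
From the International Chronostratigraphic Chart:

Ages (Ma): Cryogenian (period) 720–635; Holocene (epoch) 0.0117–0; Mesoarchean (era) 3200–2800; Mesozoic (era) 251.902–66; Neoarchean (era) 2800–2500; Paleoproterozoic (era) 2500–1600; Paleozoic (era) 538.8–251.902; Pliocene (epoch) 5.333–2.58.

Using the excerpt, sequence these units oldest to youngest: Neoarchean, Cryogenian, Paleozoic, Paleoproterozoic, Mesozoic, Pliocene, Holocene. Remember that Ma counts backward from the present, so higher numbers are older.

Sorting by start age (descending Ma, since larger Ma = older): Neoarchean start 2800, Paleoproterozoic start 2500, Cryogenian start 720, Paleozoic start 538.8, Mesozoic start 251.902, Pliocene start 5.333, Holocene start 0.0117.

Neoarchean → Paleoproterozoic → Cryogenian → Paleozoic → Mesozoic → Pliocene → Holocene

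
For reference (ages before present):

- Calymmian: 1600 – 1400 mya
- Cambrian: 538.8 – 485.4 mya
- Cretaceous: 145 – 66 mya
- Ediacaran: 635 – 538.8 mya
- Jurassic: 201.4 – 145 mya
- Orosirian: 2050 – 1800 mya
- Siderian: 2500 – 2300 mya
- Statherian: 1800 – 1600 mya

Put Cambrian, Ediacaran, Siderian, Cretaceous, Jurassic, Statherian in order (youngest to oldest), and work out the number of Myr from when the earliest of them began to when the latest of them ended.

From the excerpt: Cambrian 538.8–485.4; Ediacaran 635–538.8; Siderian 2500–2300; Cretaceous 145–66; Jurassic 201.4–145; Statherian 1800–1600 (Ma).
Larger Ma is earlier, so the oldest is Siderian and the youngest is Cretaceous; youngest to oldest: Cretaceous, Jurassic, Cambrian, Ediacaran, Statherian, Siderian.
Oldest start 2500 minus youngest end 66 gives 2434 Myr overall.

Cretaceous → Jurassic → Cambrian → Ediacaran → Statherian → Siderian; total span 2434 Myr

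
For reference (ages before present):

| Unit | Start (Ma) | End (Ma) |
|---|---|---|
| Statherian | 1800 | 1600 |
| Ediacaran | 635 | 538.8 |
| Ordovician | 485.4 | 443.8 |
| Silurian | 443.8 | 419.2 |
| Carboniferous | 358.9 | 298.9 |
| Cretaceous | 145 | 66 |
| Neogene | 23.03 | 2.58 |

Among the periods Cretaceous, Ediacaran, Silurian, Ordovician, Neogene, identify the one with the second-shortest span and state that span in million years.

Start − end for each: Cretaceous 145 − 66 = 79; Ediacaran 635 − 538.8 = 96.2; Silurian 443.8 − 419.2 = 24.6; Ordovician 485.4 − 443.8 = 41.6; Neogene 23.03 − 2.58 = 20.45.
Ranking these from shortest: Neogene < Silurian < Ordovician < Cretaceous < Ediacaran.
Position 2 in that ranking is Silurian, which lasted 24.6 Myr.

Silurian, 24.6 million years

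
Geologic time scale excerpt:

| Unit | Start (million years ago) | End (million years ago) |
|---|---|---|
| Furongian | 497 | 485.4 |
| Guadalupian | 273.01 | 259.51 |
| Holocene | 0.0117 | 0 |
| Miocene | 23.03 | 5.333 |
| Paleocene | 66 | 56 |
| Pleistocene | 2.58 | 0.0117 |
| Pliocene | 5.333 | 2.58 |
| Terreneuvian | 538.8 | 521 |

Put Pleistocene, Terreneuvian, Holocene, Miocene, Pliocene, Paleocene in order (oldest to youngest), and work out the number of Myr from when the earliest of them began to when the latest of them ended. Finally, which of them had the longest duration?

Terreneuvian, Paleocene, Miocene, Pliocene, Pleistocene, Holocene; total span 538.8 Myr; longest is Terreneuvian

Start ages (Ma): Terreneuvian 538.8, Paleocene 66, Miocene 23.03, Pliocene 5.333, Pleistocene 2.58, Holocene 0.0117.
Ordered oldest to youngest: Terreneuvian, Paleocene, Miocene, Pliocene, Pleistocene, Holocene.
Span = 538.8 − 0 = 538.8 Myr.
Durations: Miocene 17.697, Pliocene 2.753, Terreneuvian 17.8, Holocene 0.0117, Pleistocene 2.5683, Paleocene 10 → longest is Terreneuvian (17.8 Myr).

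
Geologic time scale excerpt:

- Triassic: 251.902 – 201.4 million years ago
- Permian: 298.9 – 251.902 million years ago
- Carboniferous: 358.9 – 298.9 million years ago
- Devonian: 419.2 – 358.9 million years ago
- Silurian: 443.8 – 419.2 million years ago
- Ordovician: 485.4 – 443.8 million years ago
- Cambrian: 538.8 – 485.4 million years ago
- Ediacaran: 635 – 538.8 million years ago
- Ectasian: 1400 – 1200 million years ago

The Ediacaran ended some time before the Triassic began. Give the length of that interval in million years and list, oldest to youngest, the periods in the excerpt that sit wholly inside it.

286.898 million years; Cambrian, Ordovician, Silurian, Devonian, Carboniferous, Permian

The Ediacaran closes at 538.8 Ma and the Triassic opens at 251.902 Ma, so the interval is 538.8 − 251.902 = 286.898 Myr.
A period fits inside if it starts at or after 538.8 Ma and ends at or before 251.902 Ma; oldest first that gives Cambrian, Ordovician, Silurian, Devonian, Carboniferous, Permian.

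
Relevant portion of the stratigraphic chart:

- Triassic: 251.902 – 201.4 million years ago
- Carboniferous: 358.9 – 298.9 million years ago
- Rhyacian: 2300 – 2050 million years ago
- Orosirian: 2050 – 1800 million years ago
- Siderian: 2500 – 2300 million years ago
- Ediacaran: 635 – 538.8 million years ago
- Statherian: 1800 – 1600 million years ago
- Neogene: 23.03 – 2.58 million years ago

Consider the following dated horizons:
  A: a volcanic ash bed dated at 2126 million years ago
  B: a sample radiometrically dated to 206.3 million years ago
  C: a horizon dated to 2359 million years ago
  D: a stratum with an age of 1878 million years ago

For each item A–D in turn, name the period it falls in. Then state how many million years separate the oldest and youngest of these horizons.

A — Rhyacian; B — Triassic; C — Siderian; D — Orosirian; span 2152.7 million years

Match each age against the start–end ranges in the excerpt: A = 2126 Ma → Rhyacian (2300–2050); B = 206.3 Ma → Triassic (251.902–201.4); C = 2359 Ma → Siderian (2500–2300); D = 1878 Ma → Orosirian (2050–1800).
The largest age is 2359 Ma and the smallest is 206.3 Ma; their difference is 2152.7 Myr.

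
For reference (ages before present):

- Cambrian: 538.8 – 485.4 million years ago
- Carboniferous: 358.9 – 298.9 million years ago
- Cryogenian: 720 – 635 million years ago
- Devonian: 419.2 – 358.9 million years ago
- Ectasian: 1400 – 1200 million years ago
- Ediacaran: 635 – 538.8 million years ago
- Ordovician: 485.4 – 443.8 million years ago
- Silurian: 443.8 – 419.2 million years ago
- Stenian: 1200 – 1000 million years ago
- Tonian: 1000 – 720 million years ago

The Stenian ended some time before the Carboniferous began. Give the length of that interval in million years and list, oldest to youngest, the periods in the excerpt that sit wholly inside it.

641.1 million years; Tonian, Cryogenian, Ediacaran, Cambrian, Ordovician, Silurian, Devonian

The Stenian closes at 1000 Ma and the Carboniferous opens at 358.9 Ma, so the interval is 1000 − 358.9 = 641.1 Myr.
A period fits inside if it starts at or after 1000 Ma and ends at or before 358.9 Ma; oldest first that gives Tonian, Cryogenian, Ediacaran, Cambrian, Ordovician, Silurian, Devonian.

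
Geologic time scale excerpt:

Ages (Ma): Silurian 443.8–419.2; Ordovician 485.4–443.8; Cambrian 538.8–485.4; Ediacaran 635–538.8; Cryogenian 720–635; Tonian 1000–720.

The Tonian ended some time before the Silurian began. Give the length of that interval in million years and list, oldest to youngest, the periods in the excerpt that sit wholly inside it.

276.2 million years; Cryogenian, Ediacaran, Cambrian, Ordovician

End of Tonian = 720 Ma; start of Silurian = 443.8 Ma.
Gap = 720 − 443.8 = 276.2 Myr.
Periods wholly inside 720–443.8 Ma: Cryogenian (720–635), Ediacaran (635–538.8), Cambrian (538.8–485.4), Ordovician (485.4–443.8).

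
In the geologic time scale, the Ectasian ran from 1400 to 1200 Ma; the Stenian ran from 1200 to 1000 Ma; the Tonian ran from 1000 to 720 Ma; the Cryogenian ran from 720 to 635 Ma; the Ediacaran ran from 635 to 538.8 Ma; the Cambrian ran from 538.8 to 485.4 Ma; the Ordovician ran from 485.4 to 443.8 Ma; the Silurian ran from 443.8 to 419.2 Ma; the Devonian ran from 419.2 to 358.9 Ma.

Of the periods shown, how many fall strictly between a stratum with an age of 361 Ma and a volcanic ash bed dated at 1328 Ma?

7

The older date is 1328 Ma and the younger is 361 Ma.
Periods with start < 1328 and end > 361 Ma: Stenian (1200–1000), Tonian (1000–720), Cryogenian (720–635), Ediacaran (635–538.8), Cambrian (538.8–485.4), Ordovician (485.4–443.8), Silurian (443.8–419.2).
That is 7 complete periods.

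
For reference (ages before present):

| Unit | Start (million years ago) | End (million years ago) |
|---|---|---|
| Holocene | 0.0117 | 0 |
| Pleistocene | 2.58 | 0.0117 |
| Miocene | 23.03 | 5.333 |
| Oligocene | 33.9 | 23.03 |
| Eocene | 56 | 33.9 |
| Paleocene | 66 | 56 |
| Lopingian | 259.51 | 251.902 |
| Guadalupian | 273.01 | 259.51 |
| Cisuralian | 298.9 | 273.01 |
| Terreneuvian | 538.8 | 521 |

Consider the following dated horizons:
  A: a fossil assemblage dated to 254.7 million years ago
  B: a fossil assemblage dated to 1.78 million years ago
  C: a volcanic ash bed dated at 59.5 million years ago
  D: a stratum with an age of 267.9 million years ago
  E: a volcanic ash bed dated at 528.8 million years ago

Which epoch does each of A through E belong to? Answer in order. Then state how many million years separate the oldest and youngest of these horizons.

A: 254.7 Ma lies in 259.51–251.902 Ma, so Lopingian.
B: 1.78 Ma lies in 2.58–0.0117 Ma, so Pleistocene.
C: 59.5 Ma lies in 66–56 Ma, so Paleocene.
D: 267.9 Ma lies in 273.01–259.51 Ma, so Guadalupian.
E: 528.8 Ma lies in 538.8–521 Ma, so Terreneuvian.
Oldest = 528.8 Ma, youngest = 1.78 Ma → span 527.02 Myr.

A — Lopingian; B — Pleistocene; C — Paleocene; D — Guadalupian; E — Terreneuvian; span 527.02 million years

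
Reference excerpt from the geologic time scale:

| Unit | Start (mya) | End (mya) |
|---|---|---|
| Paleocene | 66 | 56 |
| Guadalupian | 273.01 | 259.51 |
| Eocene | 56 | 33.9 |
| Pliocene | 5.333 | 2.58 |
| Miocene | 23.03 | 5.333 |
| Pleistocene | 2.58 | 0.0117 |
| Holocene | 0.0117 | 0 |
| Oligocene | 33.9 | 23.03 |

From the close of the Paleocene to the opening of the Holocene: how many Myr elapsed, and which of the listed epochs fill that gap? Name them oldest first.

End of Paleocene = 56 Ma; start of Holocene = 0.0117 Ma.
Gap = 56 − 0.0117 = 55.9883 Myr.
Epochs wholly inside 56–0.0117 Ma: Eocene (56–33.9), Oligocene (33.9–23.03), Miocene (23.03–5.333), Pliocene (5.333–2.58), Pleistocene (2.58–0.0117).

55.9883 million years; Eocene, Oligocene, Miocene, Pliocene, Pleistocene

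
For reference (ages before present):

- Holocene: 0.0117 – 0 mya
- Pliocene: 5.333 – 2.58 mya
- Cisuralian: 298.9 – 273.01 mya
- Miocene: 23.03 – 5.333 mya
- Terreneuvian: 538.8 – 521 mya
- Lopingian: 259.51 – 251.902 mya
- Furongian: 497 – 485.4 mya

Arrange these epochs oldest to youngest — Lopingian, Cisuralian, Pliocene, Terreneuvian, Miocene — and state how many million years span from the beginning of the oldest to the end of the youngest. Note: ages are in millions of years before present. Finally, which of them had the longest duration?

Terreneuvian, Cisuralian, Lopingian, Miocene, Pliocene; total span 536.22 Myr; longest is Cisuralian

Start ages (Ma): Terreneuvian 538.8, Cisuralian 298.9, Lopingian 259.51, Miocene 23.03, Pliocene 5.333.
Ordered oldest to youngest: Terreneuvian, Cisuralian, Lopingian, Miocene, Pliocene.
Span = 538.8 − 2.58 = 536.22 Myr.
Durations: Terreneuvian 17.8, Pliocene 2.753, Cisuralian 25.89, Miocene 17.697, Lopingian 7.608 → longest is Cisuralian (25.89 Myr).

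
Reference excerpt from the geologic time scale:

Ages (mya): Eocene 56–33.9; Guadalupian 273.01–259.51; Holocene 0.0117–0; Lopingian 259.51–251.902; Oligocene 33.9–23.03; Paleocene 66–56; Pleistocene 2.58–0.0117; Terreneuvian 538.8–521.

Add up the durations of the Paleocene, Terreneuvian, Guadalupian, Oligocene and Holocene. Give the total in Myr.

Duration is start − end for each: (66 − 56) + (538.8 − 521) + (273.01 − 259.51) + (33.9 − 23.03) + (0.0117 − 0).
That is 10 + 17.8 + 13.5 + 10.87 + 0.0117, which totals 52.1817 million years.

52.1817 million years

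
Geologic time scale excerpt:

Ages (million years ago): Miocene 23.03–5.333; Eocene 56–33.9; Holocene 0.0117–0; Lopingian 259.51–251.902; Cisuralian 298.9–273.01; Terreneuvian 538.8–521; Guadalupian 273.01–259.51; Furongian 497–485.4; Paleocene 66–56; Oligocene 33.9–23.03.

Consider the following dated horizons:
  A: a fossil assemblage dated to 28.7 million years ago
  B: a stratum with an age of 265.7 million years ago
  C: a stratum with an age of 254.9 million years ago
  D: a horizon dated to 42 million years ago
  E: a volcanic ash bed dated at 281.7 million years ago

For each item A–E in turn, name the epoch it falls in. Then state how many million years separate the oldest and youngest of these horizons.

A — Oligocene; B — Guadalupian; C — Lopingian; D — Eocene; E — Cisuralian; span 253 million years

Match each age against the start–end ranges in the excerpt: A = 28.7 Ma → Oligocene (33.9–23.03); B = 265.7 Ma → Guadalupian (273.01–259.51); C = 254.9 Ma → Lopingian (259.51–251.902); D = 42 Ma → Eocene (56–33.9); E = 281.7 Ma → Cisuralian (298.9–273.01).
The largest age is 281.7 Ma and the smallest is 28.7 Ma; their difference is 253 Myr.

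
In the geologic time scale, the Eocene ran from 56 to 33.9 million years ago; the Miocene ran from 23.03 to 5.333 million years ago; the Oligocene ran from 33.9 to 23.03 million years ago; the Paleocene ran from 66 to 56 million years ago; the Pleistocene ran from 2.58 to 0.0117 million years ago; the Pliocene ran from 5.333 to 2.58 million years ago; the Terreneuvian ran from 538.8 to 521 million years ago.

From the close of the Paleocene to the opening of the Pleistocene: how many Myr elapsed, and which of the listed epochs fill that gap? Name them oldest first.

The Paleocene closes at 56 Ma and the Pleistocene opens at 2.58 Ma, so the interval is 56 − 2.58 = 53.42 Myr.
An epoch fits inside if it starts at or after 56 Ma and ends at or before 2.58 Ma; oldest first that gives Eocene, Oligocene, Miocene, Pliocene.

53.42 million years; Eocene, Oligocene, Miocene, Pliocene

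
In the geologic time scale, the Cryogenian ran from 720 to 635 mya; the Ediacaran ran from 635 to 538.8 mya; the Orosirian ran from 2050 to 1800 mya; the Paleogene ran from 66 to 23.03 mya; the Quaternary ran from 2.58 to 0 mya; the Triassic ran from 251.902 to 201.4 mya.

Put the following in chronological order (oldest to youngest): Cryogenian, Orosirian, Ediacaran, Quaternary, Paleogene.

Sorting by start age (descending Ma, since larger Ma = older): Orosirian start 2050, Cryogenian start 720, Ediacaran start 635, Paleogene start 66, Quaternary start 2.58.

Orosirian → Cryogenian → Ediacaran → Paleogene → Quaternary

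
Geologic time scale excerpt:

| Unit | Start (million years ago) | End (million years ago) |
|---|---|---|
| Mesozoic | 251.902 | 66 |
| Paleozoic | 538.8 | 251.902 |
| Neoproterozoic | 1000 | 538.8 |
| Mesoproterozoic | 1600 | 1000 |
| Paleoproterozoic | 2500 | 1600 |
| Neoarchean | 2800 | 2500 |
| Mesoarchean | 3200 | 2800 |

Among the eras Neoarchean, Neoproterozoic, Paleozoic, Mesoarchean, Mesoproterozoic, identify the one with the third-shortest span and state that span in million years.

Start − end for each: Neoarchean 2800 − 2500 = 300; Neoproterozoic 1000 − 538.8 = 461.2; Paleozoic 538.8 − 251.902 = 286.898; Mesoarchean 3200 − 2800 = 400; Mesoproterozoic 1600 − 1000 = 600.
Ranking these from shortest: Paleozoic < Neoarchean < Mesoarchean < Neoproterozoic < Mesoproterozoic.
Position 3 in that ranking is Mesoarchean, which lasted 400 Myr.

Mesoarchean, 400 million years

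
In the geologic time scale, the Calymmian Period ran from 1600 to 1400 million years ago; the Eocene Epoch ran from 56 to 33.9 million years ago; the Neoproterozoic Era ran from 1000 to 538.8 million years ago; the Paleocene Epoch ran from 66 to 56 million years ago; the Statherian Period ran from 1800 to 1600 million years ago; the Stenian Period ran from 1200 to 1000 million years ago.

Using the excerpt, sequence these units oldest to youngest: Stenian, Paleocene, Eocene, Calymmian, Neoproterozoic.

Calymmian → Stenian → Neoproterozoic → Paleocene → Eocene

Sorting by start age (descending Ma, since larger Ma = older): Calymmian start 1600, Stenian start 1200, Neoproterozoic start 1000, Paleocene start 66, Eocene start 56.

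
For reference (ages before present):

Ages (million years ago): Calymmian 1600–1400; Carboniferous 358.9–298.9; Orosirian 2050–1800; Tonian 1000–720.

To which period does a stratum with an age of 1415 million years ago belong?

Calymmian

1415 Ma lies between 1600 and 1400 Ma, so it falls in the Calymmian.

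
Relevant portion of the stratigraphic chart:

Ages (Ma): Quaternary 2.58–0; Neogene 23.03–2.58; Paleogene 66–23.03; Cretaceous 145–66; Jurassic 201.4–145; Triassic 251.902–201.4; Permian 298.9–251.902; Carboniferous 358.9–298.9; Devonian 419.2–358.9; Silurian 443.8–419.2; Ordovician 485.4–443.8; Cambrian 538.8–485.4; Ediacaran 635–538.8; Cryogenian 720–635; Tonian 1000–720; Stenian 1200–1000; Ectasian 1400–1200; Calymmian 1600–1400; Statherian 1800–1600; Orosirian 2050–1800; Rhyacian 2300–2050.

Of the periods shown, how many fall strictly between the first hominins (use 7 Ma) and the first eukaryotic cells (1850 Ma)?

The older date is 1850 Ma and the younger is 7 Ma.
Periods with start < 1850 and end > 7 Ma: Statherian (1800–1600), Calymmian (1600–1400), Ectasian (1400–1200), Stenian (1200–1000), Tonian (1000–720), Cryogenian (720–635), Ediacaran (635–538.8), Cambrian (538.8–485.4), Ordovician (485.4–443.8), Silurian (443.8–419.2), Devonian (419.2–358.9), Carboniferous (358.9–298.9), Permian (298.9–251.902), Triassic (251.902–201.4), Jurassic (201.4–145), Cretaceous (145–66), Paleogene (66–23.03).
That is 17 complete periods.

17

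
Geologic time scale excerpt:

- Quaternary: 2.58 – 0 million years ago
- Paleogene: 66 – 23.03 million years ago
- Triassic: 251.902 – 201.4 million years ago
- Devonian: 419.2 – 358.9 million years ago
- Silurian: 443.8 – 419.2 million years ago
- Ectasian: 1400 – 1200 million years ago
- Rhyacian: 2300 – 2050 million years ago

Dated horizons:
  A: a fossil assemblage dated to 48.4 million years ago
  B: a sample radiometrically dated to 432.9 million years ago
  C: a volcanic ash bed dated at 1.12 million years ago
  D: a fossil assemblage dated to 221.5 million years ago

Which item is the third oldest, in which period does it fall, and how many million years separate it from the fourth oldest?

A, in the Paleogene; 47.28 million years to C

Larger Ma means older, so oldest first: B 432.9 > D 221.5 > A 48.4 > C 1.12.
Counting 3 along gives A (48.4 Ma); the excerpt puts that inside the Paleogene, 66–23.03 Ma.
Next in line is C (1.12 Ma), and 48.4 − 1.12 = 47.28 Myr.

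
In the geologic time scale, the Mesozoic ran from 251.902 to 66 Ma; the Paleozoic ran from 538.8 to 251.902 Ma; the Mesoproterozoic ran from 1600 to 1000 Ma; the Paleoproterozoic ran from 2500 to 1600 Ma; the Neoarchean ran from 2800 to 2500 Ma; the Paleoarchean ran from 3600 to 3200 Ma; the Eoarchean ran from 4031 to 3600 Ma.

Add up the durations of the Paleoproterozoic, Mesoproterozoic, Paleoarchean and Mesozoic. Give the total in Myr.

2085.902 million years

Duration is start − end for each: (2500 − 1600) + (1600 − 1000) + (3600 − 3200) + (251.902 − 66).
That is 900 + 600 + 400 + 185.902, which totals 2085.902 million years.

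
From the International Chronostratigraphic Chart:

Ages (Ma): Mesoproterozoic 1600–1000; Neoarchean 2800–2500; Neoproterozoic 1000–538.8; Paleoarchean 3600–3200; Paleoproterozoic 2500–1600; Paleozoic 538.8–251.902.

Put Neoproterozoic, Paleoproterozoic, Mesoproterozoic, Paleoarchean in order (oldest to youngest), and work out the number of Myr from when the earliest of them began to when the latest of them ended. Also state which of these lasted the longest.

Start ages (Ma): Paleoarchean 3600, Paleoproterozoic 2500, Mesoproterozoic 1600, Neoproterozoic 1000.
Ordered oldest to youngest: Paleoarchean, Paleoproterozoic, Mesoproterozoic, Neoproterozoic.
Span = 3600 − 538.8 = 3061.2 Myr.
Durations: Mesoproterozoic 600, Neoproterozoic 461.2, Paleoproterozoic 900, Paleoarchean 400 → longest is Paleoproterozoic (900 Myr).

Paleoarchean, Paleoproterozoic, Mesoproterozoic, Neoproterozoic; total span 3061.2 Myr; longest is Paleoproterozoic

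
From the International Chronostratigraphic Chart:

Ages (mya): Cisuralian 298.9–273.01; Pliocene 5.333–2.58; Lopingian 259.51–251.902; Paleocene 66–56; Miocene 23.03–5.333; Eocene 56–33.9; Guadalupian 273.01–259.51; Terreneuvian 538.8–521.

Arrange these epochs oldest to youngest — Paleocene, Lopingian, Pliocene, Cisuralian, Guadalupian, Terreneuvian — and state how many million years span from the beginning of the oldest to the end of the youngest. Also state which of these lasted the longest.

From the excerpt: Paleocene 66–56; Lopingian 259.51–251.902; Pliocene 5.333–2.58; Cisuralian 298.9–273.01; Guadalupian 273.01–259.51; Terreneuvian 538.8–521 (Ma).
Larger Ma is earlier, so the oldest is Terreneuvian and the youngest is Pliocene; oldest to youngest: Terreneuvian, Cisuralian, Guadalupian, Lopingian, Paleocene, Pliocene.
Oldest start 538.8 minus youngest end 2.58 gives 536.22 Myr overall.
Individual lengths (start − end): Lopingian 7.608; Pliocene 2.753; Terreneuvian 17.8; Paleocene 10; Guadalupian 13.5; Cisuralian 25.89. The largest is Cisuralian at 25.89 Myr.

Terreneuvian → Cisuralian → Guadalupian → Lopingian → Paleocene → Pliocene; total span 536.22 Myr; longest is Cisuralian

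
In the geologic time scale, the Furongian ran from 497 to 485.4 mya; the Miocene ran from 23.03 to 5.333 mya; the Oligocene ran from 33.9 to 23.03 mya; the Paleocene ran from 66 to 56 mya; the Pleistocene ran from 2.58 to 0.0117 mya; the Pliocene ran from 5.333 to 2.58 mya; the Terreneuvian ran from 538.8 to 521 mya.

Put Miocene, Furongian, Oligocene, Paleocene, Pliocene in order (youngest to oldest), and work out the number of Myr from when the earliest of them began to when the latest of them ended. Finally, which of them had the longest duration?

Pliocene, Miocene, Oligocene, Paleocene, Furongian; total span 494.42 Myr; longest is Miocene

Start ages (Ma): Furongian 497, Paleocene 66, Oligocene 33.9, Miocene 23.03, Pliocene 5.333.
Ordered youngest to oldest: Pliocene, Miocene, Oligocene, Paleocene, Furongian.
Span = 497 − 2.58 = 494.42 Myr.
Durations: Miocene 17.697, Paleocene 10, Pliocene 2.753, Furongian 11.6, Oligocene 10.87 → longest is Miocene (17.697 Myr).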